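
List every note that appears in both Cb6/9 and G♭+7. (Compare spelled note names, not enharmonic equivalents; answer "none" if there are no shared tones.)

Cb6/9: Cb Eb Gb Ab Db
G♭+7: Gb Bb D Fb
Common to both → Gb.

Gb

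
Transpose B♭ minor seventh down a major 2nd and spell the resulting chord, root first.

Ab – Cb – Eb – Gb

A major 2nd down from Bb is Ab, so the new chord is Ab minor seventh.
Ab — root
Cb — minor 3rd
Eb — perfect 5th
Gb — minor 7th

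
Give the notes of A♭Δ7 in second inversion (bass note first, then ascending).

In root position, A♭Δ7 is Ab–C–Eb–G.
Second inversion puts the fifth (Eb) in the bass.

Eb – G – Ab – C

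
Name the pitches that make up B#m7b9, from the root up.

B#m7b9 is a minor seventh flat nine built on B♯.
root → B♯
3rd (minor 3rd) → D♯
5th (perfect 5th) → F𝄪
7th (minor 7th) → A♯
9th (minor 9th) → C♯

B♯, D♯, F𝄪, A♯, C♯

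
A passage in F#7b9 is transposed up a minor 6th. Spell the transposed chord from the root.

A minor 6th up from F# is D, so the new chord is D dominant seventh flat nine.
Root: D
Major 3rd (3rd): F#
Perfect 5th (5th): A
Minor 7th (7th): C
Minor 9th (9th): Eb

D F# A C Eb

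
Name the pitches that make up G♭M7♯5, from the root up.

Gb  Bb  D  F

G♭M7♯5: augmented major seventh on Gb.
root → Gb
3rd (major 3rd) → Bb
5th (augmented 5th) → D
7th (major 7th) → F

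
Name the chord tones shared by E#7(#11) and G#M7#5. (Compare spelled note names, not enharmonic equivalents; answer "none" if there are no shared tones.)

E#7(#11): E# G## B# D# A##
G#M7#5: G# B# D## F##
Common to both → B#.

B#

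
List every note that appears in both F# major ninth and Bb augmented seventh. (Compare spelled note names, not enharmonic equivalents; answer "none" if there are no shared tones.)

F-sharp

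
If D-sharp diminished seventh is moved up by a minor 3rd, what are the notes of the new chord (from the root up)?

F♯ A C E♭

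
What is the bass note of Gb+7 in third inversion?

Gb+7 = G♭–B♭–D–F♭. Third inversion → seventh in the bass = F♭.

F♭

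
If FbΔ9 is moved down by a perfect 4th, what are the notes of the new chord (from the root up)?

Cb – Eb – Gb – Bb – Db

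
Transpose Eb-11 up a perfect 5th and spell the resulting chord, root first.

Bb, Db, F, Ab, C, Eb

Transposed root: Eb → Bb (perfect 5th up). So we spell Bb minor eleventh:
root → Bb
3rd (minor 3rd) → Db
5th (perfect 5th) → F
7th (minor 7th) → Ab
9th (major 9th) → C
11th (perfect 11th) → Eb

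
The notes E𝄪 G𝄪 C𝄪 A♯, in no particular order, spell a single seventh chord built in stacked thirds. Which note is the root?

A♯

Arranged so that each adjacent pair is a third by letter name: A♯ – C𝄪 – E𝄪 – G𝄪.
The bottom of that stack, A♯, is the root (this is A♯ augmented major seventh).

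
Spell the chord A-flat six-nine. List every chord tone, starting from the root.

A♭  C  E♭  F  B♭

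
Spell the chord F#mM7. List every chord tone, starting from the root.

Root F#, quality minor-major seventh:
Root: F#
Minor 3rd (3rd): A
Perfect 5th (5th): C#
Major 7th (7th): E#

F#  A  C#  E#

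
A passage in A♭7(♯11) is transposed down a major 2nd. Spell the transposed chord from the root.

Gb, Bb, Db, Fb, C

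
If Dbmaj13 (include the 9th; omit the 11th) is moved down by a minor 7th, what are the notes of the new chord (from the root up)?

Eb  G  Bb  D  F  C

Db down a minor 7th → Eb. New chord: Eb major thirteenth.
- root: Eb
- major 3rd: G
- perfect 5th: Bb
- major 7th: D
- major 9th: F
- major 13th: C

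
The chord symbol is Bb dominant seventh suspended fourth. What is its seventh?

A♭

Bb dominant seventh suspended fourth is built on B♭; its 7th is a minor 7th above the root.
A seventh above B uses the letter A, and the minor 7th above B♭ is A♭.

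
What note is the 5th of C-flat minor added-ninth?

Gb

C-flat minor added-ninth is built on Cb; its 5th is a perfect 5th above the root.
A fifth above C uses the letter G, and the perfect 5th above Cb is Gb.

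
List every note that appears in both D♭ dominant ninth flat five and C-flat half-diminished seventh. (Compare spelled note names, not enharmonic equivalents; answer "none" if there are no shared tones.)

C-flat

D♭ dominant ninth flat five: D-flat F A-double-flat C-flat E-flat
C-flat half-diminished seventh: C-flat E-double-flat G-double-flat B-double-flat
Common to both → C-flat.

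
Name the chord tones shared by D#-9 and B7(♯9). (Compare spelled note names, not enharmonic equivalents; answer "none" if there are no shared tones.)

D#-9: D# F# A# C# E#
B7(♯9): B D# F# A C##
Common to both → D#, F#.

D#, F#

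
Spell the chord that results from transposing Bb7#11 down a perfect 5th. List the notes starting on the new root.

Eb  G  Bb  Db  A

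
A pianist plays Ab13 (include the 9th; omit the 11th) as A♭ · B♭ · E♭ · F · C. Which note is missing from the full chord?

G♭

Ab13 = A♭, C, E♭, G♭, B♭, F. The voicing lacks the 7th (minor 7th), G♭.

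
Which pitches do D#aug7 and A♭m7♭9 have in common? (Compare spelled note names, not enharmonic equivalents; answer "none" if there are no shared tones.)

none

D#aug7: D# F## A## C#
A♭m7♭9: Ab Cb Eb Gb Bbb
Common to both → none.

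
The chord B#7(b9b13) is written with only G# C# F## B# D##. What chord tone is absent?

A#

The full B#7(b9b13) chord is B#, D##, F##, A#, C#, G#.
Comparing with the voicing, the minor 7th (7th) — A# — is absent.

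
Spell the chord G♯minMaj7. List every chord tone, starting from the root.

G♯  B  D♯  F𝄪

G♯minMaj7 is a minor-major seventh built on G♯.
- root: G♯
- minor 3rd: B
- perfect 5th: D♯
- major 7th: F𝄪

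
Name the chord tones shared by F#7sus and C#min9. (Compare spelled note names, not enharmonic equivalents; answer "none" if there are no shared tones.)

F#7sus = F#, B, C#, E.
C#min9 = C#, E, G#, B, D#.
Shared: B, C#, E.

B, C#, E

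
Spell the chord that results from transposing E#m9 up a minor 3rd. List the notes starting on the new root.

A minor 3rd up from E# is G#, so the new chord is G# minor ninth.
Root: G#
Minor 3rd (3rd): B
Perfect 5th (5th): D#
Minor 7th (7th): F#
Major 9th (9th): A#

G# B D# F# A#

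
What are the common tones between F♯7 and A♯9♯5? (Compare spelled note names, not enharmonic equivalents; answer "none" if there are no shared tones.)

A#

F♯7 = F#, A#, C#, E.
A♯9♯5 = A#, C##, E##, G#, B#.
Shared: A#.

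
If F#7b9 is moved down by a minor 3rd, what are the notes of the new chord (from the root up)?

F# down a minor 3rd → D#. New chord: D# dominant seventh flat nine.
- root: D#
- major 3rd: F##
- perfect 5th: A#
- minor 7th: C#
- minor 9th: E

D#, F##, A#, C#, E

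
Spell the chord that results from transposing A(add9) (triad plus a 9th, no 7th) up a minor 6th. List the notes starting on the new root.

Transposed root: A → F (minor 6th up). So we spell F added-ninth:
Root: F
Major 3rd (3rd): A
Perfect 5th (5th): C
Major 9th (9th): G

F, A, C, G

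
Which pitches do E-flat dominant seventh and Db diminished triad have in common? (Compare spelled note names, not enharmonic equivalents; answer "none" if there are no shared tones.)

D-flat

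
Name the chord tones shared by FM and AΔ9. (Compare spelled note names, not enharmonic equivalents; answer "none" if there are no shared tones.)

A

FM: F A C
AΔ9: A C# E G# B
Common to both → A.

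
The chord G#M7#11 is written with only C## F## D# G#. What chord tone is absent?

B#

G#M7#11 = G#, B#, D#, F##, C##. The voicing lacks the 3rd (major 3rd), B#.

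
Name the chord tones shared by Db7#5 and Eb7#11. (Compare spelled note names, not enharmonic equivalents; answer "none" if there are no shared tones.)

D♭, A

Db7#5 = D♭, F, A, C♭.
Eb7#11 = E♭, G, B♭, D♭, A.
Shared: D♭, A.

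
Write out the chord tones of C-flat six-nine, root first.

Cb, Eb, Gb, Ab, Db

C-flat six-nine: six-nine on Cb.
Root: Cb
Major 3rd (3rd): Eb
Perfect 5th (5th): Gb
Major 6th (6th): Ab
Major 9th (9th): Db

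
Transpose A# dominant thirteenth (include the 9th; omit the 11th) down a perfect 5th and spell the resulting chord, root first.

D# F## A# C# E# B#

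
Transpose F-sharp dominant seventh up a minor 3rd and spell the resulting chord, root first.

A minor 3rd up from F-sharp is A, so the new chord is A dominant seventh.
- root: A
- major 3rd: C-sharp
- perfect 5th: E
- minor 7th: G

A, C-sharp, E, G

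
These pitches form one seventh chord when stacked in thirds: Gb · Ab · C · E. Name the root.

Stacking in thirds gives Ab – C – E – Gb, so Ab is the root — Ab augmented seventh.

Ab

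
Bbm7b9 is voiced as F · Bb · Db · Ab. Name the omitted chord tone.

Cb

Bbm7b9 = Bb, Db, F, Ab, Cb. The voicing lacks the 9th (minor 9th), Cb.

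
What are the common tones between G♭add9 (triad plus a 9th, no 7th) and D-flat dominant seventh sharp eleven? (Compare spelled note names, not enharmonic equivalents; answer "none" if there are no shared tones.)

Db, Ab

G♭add9 = Gb, Bb, Db, Ab.
D-flat dominant seventh sharp eleven = Db, F, Ab, Cb, G.
Shared: Db, Ab.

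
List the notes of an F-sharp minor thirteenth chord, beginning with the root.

F-sharp minor thirteenth: minor thirteenth on F-sharp.
root → F-sharp
3rd (minor 3rd) → A
5th (perfect 5th) → C-sharp
7th (minor 7th) → E
9th (major 9th) → G-sharp
11th (perfect 11th) → B
13th (major 13th) → D-sharp

F-sharp  A  C-sharp  E  G-sharp  B  D-sharp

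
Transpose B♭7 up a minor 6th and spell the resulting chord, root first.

B♭ up a minor 6th → G♭. New chord: G♭ dominant seventh.
root → G♭
3rd (major 3rd) → B♭
5th (perfect 5th) → D♭
7th (minor 7th) → F♭

G♭, B♭, D♭, F♭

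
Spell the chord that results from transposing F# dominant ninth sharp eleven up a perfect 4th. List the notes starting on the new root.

B D# F# A C# E#

A perfect 4th up from F# is B, so the new chord is B dominant ninth sharp eleven.
B — root
D# — major 3rd
F# — perfect 5th
A — minor 7th
C# — major 9th
E# — augmented 11th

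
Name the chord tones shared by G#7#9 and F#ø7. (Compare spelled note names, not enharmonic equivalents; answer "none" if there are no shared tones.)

F#

G#7#9: G# B# D# F# A##
F#ø7: F# A C E
Common to both → F#.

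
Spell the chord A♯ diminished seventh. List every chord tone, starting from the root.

A# – C# – E – G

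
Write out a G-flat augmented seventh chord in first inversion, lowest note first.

G-flat augmented seventh = G-flat–B-flat–D–F-flat; first inversion → third (B-flat) lowest.

B-flat  D  F-flat  G-flat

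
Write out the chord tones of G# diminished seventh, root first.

G# diminished seventh: diminished seventh on G-sharp.
Root: G-sharp
Minor 3rd (3rd): B
Diminished 5th (5th): D
Diminished 7th (7th): F

G-sharp B D F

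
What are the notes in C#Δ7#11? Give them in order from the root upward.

C#Δ7#11 is a major seventh sharp eleven built on C♯.
Root: C♯
Major 3rd (3rd): E♯
Perfect 5th (5th): G♯
Major 7th (7th): B♯
Augmented 11th (11th): F𝄪

C♯, E♯, G♯, B♯, F𝄪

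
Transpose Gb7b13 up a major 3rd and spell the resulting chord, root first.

Bb – D – F – Ab – Gb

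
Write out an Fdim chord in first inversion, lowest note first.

Ab  Cb  F

Fdim = F–Ab–Cb; first inversion → third (Ab) lowest.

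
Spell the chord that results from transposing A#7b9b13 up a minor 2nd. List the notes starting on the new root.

B, D#, F#, A, C, G

A minor 2nd up from A# is B, so the new chord is B dominant seventh flat nine flat thirteen.
B — root
D# — major 3rd
F# — perfect 5th
A — minor 7th
C — minor 9th
G — minor 13th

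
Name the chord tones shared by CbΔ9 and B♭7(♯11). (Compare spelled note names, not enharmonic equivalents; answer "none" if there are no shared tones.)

Bb

CbΔ9 = Cb, Eb, Gb, Bb, Db.
B♭7(♯11) = Bb, D, F, Ab, E.
Shared: Bb.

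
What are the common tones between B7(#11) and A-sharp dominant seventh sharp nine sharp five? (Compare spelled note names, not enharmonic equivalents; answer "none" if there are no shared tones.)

none

B7(#11): B D# F# A E#
A-sharp dominant seventh sharp nine sharp five: A# C## E## G# B##
Common to both → none.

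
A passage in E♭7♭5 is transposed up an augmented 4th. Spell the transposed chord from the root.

A, C#, Eb, G

An augmented 4th up from Eb is A, so the new chord is A dominant seventh flat five.
root → A
3rd (major 3rd) → C#
5th (diminished 5th) → Eb
7th (minor 7th) → G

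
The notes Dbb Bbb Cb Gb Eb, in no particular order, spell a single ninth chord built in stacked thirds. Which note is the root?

Arranged so that each adjacent pair is a third by letter name: Cb – Eb – Gb – Bbb – Dbb.
The bottom of that stack, Cb, is the root (this is Cb dominant seventh flat nine).

Cb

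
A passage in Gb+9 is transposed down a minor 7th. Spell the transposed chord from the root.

Gb down a minor 7th → Ab. New chord: Ab dominant ninth sharp five.
- root: Ab
- major 3rd: C
- augmented 5th: E
- minor 7th: Gb
- major 9th: Bb

Ab – C – E – Gb – Bb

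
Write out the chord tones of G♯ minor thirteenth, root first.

G#  B  D#  F#  A#  C#  E#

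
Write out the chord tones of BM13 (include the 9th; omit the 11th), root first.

BM13 is a major thirteenth built on B.
- root: B
- major 3rd: D#
- perfect 5th: F#
- major 7th: A#
- major 9th: C#
- major 13th: G#

B D# F# A# C# G#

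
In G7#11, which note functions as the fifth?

Root of G7#11 = G. The 5th is a perfect 5th: G up a perfect 5th → D.

D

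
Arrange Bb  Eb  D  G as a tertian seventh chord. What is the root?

Eb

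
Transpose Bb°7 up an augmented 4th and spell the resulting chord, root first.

B♭ up an augmented 4th → E. New chord: E diminished seventh.
E — root
G — minor 3rd
B♭ — diminished 5th
D♭ — diminished 7th

E G B♭ D♭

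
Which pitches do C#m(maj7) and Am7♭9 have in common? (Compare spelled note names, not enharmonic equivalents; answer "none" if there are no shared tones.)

E

C#m(maj7): C# E G# B#
Am7♭9: A C E G Bb
Common to both → E.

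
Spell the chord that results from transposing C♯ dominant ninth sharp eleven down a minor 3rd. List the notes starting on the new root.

A♯  C𝄪  E♯  G♯  B♯  D𝄪

C♯ down a minor 3rd → A♯. New chord: A♯ dominant ninth sharp eleven.
- root: A♯
- major 3rd: C𝄪
- perfect 5th: E♯
- minor 7th: G♯
- major 9th: B♯
- augmented 11th: D𝄪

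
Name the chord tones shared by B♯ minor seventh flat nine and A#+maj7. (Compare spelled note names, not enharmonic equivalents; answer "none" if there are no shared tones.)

A#

B♯ minor seventh flat nine: B# D# F## A# C#
A#+maj7: A# C## E## G##
Common to both → A#.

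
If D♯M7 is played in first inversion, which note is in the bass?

F##

D♯M7 in root position is D#–F##–A#–C##.
First inversion places the third in the bass, which is F##.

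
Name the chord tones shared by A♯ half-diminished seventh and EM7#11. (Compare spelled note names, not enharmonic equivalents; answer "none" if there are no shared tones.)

A♯ half-diminished seventh = A#, C#, E, G#.
EM7#11 = E, G#, B, D#, A#.
Shared: A#, E, G#.

A# E G#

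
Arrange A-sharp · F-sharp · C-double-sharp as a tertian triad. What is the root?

F-sharp

Arranged so that each adjacent pair is a third by letter name: F-sharp – A-sharp – C-double-sharp.
The bottom of that stack, F-sharp, is the root (this is F-sharp augmented triad).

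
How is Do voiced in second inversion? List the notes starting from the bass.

Ab  D  F

Do = D–F–Ab; second inversion → fifth (Ab) lowest.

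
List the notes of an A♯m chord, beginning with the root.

A#, C#, E#

A♯m is a minor triad built on A#.
Root: A#
Minor 3rd (3rd): C#
Perfect 5th (5th): E#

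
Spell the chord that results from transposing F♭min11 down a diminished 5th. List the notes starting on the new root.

B♭, D♭, F, A♭, C, E♭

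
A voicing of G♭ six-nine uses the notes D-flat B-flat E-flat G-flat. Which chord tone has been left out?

G♭ six-nine = G-flat, B-flat, D-flat, E-flat, A-flat. The voicing lacks the 9th (major 9th), A-flat.

A-flat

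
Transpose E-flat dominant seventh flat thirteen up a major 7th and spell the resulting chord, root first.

A major 7th up from E-flat is D, so the new chord is D dominant seventh flat thirteen.
root → D
3rd (major 3rd) → F-sharp
5th (perfect 5th) → A
7th (minor 7th) → C
13th (minor 13th) → B-flat

D, F-sharp, A, C, B-flat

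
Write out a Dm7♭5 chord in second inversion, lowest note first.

Ab, C, D, F

In root position, Dm7♭5 is D–F–Ab–C.
Second inversion puts the fifth (Ab) in the bass.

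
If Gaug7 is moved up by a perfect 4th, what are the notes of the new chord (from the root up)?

A perfect 4th up from G is C, so the new chord is C augmented seventh.
- root: C
- major 3rd: E
- augmented 5th: G#
- minor 7th: Bb

C, E, G#, Bb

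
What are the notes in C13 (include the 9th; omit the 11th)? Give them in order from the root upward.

C – E – G – Bb – D – A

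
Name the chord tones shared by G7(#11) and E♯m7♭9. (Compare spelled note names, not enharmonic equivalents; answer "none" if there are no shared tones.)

G7(#11) = G, B, D, F, C#.
E♯m7♭9 = E#, G#, B#, D#, F#.
Shared: none.

none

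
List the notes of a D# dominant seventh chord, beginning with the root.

D♯, F𝄪, A♯, C♯

D# dominant seventh is a dominant seventh built on D♯.
Root: D♯
Major 3rd (3rd): F𝄪
Perfect 5th (5th): A♯
Minor 7th (7th): C♯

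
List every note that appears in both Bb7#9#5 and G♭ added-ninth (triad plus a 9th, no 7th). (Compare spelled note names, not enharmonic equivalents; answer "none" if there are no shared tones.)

Bb7#9#5 = Bb, D, F#, Ab, C#.
G♭ added-ninth = Gb, Bb, Db, Ab.
Shared: Bb, Ab.

Bb, Ab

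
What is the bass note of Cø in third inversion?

Cø = C–Eb–Gb–Bb. Third inversion → seventh in the bass = Bb.

Bb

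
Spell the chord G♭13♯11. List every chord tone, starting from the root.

Gb  Bb  Db  Fb  Ab  C  Eb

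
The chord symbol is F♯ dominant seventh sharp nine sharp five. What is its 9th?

G##

Root of F♯ dominant seventh sharp nine sharp five = F#. The 9th is an augmented 9th: F# up an augmented 9th → G##.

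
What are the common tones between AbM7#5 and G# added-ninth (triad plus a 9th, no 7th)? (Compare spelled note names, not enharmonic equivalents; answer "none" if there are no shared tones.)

AbM7#5 = Ab, C, E, G.
G# added-ninth = G#, B#, D#, A#.
Shared: none.

none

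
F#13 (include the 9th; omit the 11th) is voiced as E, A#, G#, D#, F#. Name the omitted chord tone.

C#

The full F#13 chord is F#, A#, C#, E, G#, D#.
Comparing with the voicing, the perfect 5th (5th) — C# — is absent.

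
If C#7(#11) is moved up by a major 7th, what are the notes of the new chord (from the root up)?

B# – D## – F## – A# – E##

C# up a major 7th → B#. New chord: B# dominant seventh sharp eleven.
Root: B#
Major 3rd (3rd): D##
Perfect 5th (5th): F##
Minor 7th (7th): A#
Augmented 11th (11th): E##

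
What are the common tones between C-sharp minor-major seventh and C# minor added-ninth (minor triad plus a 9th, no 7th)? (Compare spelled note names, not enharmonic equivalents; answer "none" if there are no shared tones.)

C-sharp E G-sharp

C-sharp minor-major seventh: C-sharp E G-sharp B-sharp
C# minor added-ninth: C-sharp E G-sharp D-sharp
Common to both → C-sharp, E, G-sharp.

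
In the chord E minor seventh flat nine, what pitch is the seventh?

D

E minor seventh flat nine is built on E; its 7th is a minor 7th above the root.
A seventh above E uses the letter D, and the minor 7th above E is D.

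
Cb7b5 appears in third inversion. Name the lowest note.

Bbb

Cb7b5 = Cb–Eb–Gbb–Bbb. Third inversion → seventh in the bass = Bbb.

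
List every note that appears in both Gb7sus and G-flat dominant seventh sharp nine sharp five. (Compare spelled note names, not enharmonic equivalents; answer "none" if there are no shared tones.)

Gb  Fb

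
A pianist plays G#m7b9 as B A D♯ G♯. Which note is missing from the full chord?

G#m7b9 = G♯, B, D♯, F♯, A. The voicing lacks the 7th (minor 7th), F♯.

F♯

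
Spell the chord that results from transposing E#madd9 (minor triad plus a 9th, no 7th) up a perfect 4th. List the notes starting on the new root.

Transposed root: E# → A# (perfect 4th up). So we spell A# minor added-ninth:
A# — root
C# — minor 3rd
E# — perfect 5th
B# — major 9th

A#  C#  E#  B#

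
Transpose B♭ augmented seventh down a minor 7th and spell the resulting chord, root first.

C – E – G# – Bb

Bb down a minor 7th → C. New chord: C augmented seventh.
- root: C
- major 3rd: E
- augmented 5th: G#
- minor 7th: Bb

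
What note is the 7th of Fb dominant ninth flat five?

Root of Fb dominant ninth flat five = Fb. The 7th is a minor 7th: Fb up a minor 7th → Ebb.

Ebb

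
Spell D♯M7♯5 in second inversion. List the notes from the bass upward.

In root position, D♯M7♯5 is D#–F##–A##–C##.
Second inversion puts the fifth (A##) in the bass.

A## – C## – D# – F##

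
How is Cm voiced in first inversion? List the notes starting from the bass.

Cm = C–Eb–G; first inversion → third (Eb) lowest.

Eb  G  C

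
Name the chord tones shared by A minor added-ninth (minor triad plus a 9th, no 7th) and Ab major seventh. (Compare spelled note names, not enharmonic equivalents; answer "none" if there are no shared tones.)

A minor added-ninth: A C E B
Ab major seventh: A-flat C E-flat G
Common to both → C.

C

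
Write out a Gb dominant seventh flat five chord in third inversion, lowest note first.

F♭, G♭, B♭, D𝄫

In root position, Gb dominant seventh flat five is G♭–B♭–D𝄫–F♭.
Third inversion puts the seventh (F♭) in the bass.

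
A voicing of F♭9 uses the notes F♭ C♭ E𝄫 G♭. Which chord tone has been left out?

A♭

The full F♭9 chord is F♭, A♭, C♭, E𝄫, G♭.
Comparing with the voicing, the major 3rd (3rd) — A♭ — is absent.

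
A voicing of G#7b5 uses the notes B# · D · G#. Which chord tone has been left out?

The full G#7b5 chord is G#, B#, D, F#.
Comparing with the voicing, the minor 7th (7th) — F# — is absent.

F#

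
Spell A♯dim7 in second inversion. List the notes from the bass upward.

A♯dim7 = A#–C#–E–G; second inversion → fifth (E) lowest.

E G A# C#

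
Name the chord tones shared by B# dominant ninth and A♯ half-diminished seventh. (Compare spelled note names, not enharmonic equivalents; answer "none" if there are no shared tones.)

B# dominant ninth: B♯ D𝄪 F𝄪 A♯ C𝄪
A♯ half-diminished seventh: A♯ C♯ E G♯
Common to both → A♯.

A♯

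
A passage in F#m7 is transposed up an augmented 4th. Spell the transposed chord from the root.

B#, D#, F##, A#

Transposed root: F# → B# (augmented 4th up). So we spell B# minor seventh:
Root: B#
Minor 3rd (3rd): D#
Perfect 5th (5th): F##
Minor 7th (7th): A#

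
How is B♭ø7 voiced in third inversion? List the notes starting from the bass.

B♭ø7 = Bb–Db–Fb–Ab; third inversion → seventh (Ab) lowest.

Ab  Bb  Db  Fb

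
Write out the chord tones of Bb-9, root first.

Bb-9 is a minor ninth built on B♭.
- root: B♭
- minor 3rd: D♭
- perfect 5th: F
- minor 7th: A♭
- major 9th: C

B♭, D♭, F, A♭, C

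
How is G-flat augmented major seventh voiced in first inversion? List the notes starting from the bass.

G-flat augmented major seventh = G♭–B♭–D–F; first inversion → third (B♭) lowest.

B♭, D, F, G♭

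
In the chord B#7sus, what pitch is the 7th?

A#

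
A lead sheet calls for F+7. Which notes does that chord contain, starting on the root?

F+7: augmented seventh on F.
root → F
3rd (major 3rd) → A
5th (augmented 5th) → C#
7th (minor 7th) → Eb

F  A  C#  Eb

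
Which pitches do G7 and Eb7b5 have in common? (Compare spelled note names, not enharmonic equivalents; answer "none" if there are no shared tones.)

G7: G B D F
Eb7b5: Eb G Bbb Db
Common to both → G.

G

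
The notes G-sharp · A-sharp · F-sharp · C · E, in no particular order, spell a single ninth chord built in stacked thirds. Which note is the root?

F-sharp

Stacking in thirds gives F-sharp – A-sharp – C – E – G-sharp, so F-sharp is the root — F-sharp dominant ninth flat five.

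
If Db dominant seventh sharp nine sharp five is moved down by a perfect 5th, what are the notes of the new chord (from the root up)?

Db down a perfect 5th → Gb. New chord: Gb dominant seventh sharp nine sharp five.
Gb — root
Bb — major 3rd
D — augmented 5th
Fb — minor 7th
A — augmented 9th

Gb – Bb – D – Fb – A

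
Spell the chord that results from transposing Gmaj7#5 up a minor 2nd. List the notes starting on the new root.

Ab – C – E – G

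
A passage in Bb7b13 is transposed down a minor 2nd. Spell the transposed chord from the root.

A C# E G F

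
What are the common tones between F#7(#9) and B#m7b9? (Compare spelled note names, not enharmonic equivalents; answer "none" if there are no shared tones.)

A#, C#

F#7(#9) = F#, A#, C#, E, G##.
B#m7b9 = B#, D#, F##, A#, C#.
Shared: A#, C#.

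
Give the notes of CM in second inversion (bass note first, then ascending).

G, C, E

CM = C–E–G; second inversion → fifth (G) lowest.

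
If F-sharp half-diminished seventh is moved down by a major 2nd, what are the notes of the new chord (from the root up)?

F# down a major 2nd → E. New chord: E half-diminished seventh.
Root: E
Minor 3rd (3rd): G
Diminished 5th (5th): Bb
Minor 7th (7th): D

E G Bb D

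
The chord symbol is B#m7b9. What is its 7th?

A#

Root of B#m7b9 = B#. The 7th is a minor 7th: B# up a minor 7th → A#.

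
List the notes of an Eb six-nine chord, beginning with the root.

E-flat G B-flat C F

Root E-flat, quality six-nine:
- root: E-flat
- major 3rd: G
- perfect 5th: B-flat
- major 6th: C
- major 9th: F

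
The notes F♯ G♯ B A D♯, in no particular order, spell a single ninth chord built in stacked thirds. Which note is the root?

Stacking in thirds gives G♯ – B – D♯ – F♯ – A, so G♯ is the root — G♯ minor seventh flat nine.

G♯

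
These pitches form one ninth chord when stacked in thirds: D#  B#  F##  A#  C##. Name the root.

B#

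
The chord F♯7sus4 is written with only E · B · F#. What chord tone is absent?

C#

F♯7sus4 = F#, B, C#, E. The voicing lacks the 5th (perfect 5th), C#.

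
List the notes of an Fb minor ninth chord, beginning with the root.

F-flat, A-double-flat, C-flat, E-double-flat, G-flat

Fb minor ninth is a minor ninth built on F-flat.
Root: F-flat
Minor 3rd (3rd): A-double-flat
Perfect 5th (5th): C-flat
Minor 7th (7th): E-double-flat
Major 9th (9th): G-flat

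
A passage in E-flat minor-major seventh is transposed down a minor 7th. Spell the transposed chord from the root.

A minor 7th down from E-flat is F, so the new chord is F minor-major seventh.
root → F
3rd (minor 3rd) → A-flat
5th (perfect 5th) → C
7th (major 7th) → E

F  A-flat  C  E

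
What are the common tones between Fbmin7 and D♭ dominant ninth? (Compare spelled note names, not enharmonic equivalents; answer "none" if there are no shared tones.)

C♭

Fbmin7 = F♭, A𝄫, C♭, E𝄫.
D♭ dominant ninth = D♭, F, A♭, C♭, E♭.
Shared: C♭.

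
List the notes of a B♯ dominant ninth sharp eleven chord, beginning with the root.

B# – D## – F## – A# – C## – E##

B♯ dominant ninth sharp eleven is a dominant ninth sharp eleven built on B#.
- root: B#
- major 3rd: D##
- perfect 5th: F##
- minor 7th: A#
- major 9th: C##
- augmented 11th: E##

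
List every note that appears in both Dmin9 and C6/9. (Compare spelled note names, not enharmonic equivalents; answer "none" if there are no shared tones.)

D  A  C  E

Dmin9: D F A C E
C6/9: C E G A D
Common to both → D, A, C, E.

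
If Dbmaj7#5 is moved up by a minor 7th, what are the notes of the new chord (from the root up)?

Db up a minor 7th → Cb. New chord: Cb augmented major seventh.
Root: Cb
Major 3rd (3rd): Eb
Augmented 5th (5th): G
Major 7th (7th): Bb

Cb, Eb, G, Bb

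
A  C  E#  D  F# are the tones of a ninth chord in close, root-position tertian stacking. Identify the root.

D

Arranged so that each adjacent pair is a third by letter name: D – F# – A – C – E#.
The bottom of that stack, D, is the root (this is D dominant seventh sharp nine).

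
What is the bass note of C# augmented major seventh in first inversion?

E-sharp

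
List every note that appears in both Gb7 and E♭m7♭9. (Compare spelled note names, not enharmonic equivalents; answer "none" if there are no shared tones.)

Gb, Bb, Db, Fb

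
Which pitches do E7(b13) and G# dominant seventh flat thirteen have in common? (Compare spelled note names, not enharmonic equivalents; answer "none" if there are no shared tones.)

E7(b13) = E, G#, B, D, C.
G# dominant seventh flat thirteen = G#, B#, D#, F#, E.
Shared: E, G#.

E, G#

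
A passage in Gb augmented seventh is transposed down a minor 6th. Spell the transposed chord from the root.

A minor 6th down from G♭ is B♭, so the new chord is B♭ augmented seventh.
root → B♭
3rd (major 3rd) → D
5th (augmented 5th) → F♯
7th (minor 7th) → A♭

B♭, D, F♯, A♭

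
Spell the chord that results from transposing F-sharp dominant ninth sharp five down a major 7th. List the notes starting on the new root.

A major 7th down from F-sharp is G, so the new chord is G dominant ninth sharp five.
- root: G
- major 3rd: B
- augmented 5th: D-sharp
- minor 7th: F
- major 9th: A

G, B, D-sharp, F, A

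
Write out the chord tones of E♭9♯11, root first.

Eb, G, Bb, Db, F, A

E♭9♯11 is a dominant ninth sharp eleven built on Eb.
root → Eb
3rd (major 3rd) → G
5th (perfect 5th) → Bb
7th (minor 7th) → Db
9th (major 9th) → F
11th (augmented 11th) → A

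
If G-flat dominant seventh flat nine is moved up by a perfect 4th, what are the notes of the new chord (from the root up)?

A perfect 4th up from Gb is Cb, so the new chord is Cb dominant seventh flat nine.
- root: Cb
- major 3rd: Eb
- perfect 5th: Gb
- minor 7th: Bbb
- minor 9th: Dbb

Cb, Eb, Gb, Bbb, Dbb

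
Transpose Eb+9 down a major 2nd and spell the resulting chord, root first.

Db, F, A, Cb, Eb

A major 2nd down from Eb is Db, so the new chord is Db dominant ninth sharp five.
Db — root
F — major 3rd
A — augmented 5th
Cb — minor 7th
Eb — major 9th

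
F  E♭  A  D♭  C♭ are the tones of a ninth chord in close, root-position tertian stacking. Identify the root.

D♭

Stacking in thirds gives D♭ – F – A – C♭ – E♭, so D♭ is the root — D♭ dominant ninth sharp five.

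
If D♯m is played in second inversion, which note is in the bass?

A#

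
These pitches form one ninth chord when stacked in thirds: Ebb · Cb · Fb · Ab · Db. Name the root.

Db

Arranged so that each adjacent pair is a third by letter name: Db – Fb – Ab – Cb – Ebb.
The bottom of that stack, Db, is the root (this is Db minor seventh flat nine).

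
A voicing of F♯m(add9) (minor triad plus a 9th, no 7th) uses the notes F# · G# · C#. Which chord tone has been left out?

A

The full F♯m(add9) chord is F#, A, C#, G#.
Comparing with the voicing, the minor 3rd (3rd) — A — is absent.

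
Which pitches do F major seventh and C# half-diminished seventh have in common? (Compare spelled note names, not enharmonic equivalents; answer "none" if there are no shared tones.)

F major seventh: F A C E
C# half-diminished seventh: C-sharp E G B
Common to both → E.

E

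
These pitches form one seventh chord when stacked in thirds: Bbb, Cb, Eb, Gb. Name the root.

Arranged so that each adjacent pair is a third by letter name: Cb – Eb – Gb – Bbb.
The bottom of that stack, Cb, is the root (this is Cb dominant seventh).

Cb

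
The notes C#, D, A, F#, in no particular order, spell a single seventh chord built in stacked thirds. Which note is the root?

D

Arranged so that each adjacent pair is a third by letter name: D – F# – A – C#.
The bottom of that stack, D, is the root (this is D major seventh).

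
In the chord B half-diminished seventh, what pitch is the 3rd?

D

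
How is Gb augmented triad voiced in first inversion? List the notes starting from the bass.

Gb augmented triad = G♭–B♭–D; first inversion → third (B♭) lowest.

B♭, D, G♭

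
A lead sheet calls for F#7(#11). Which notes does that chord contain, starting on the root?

Root F#, quality dominant seventh sharp eleven:
Root: F#
Major 3rd (3rd): A#
Perfect 5th (5th): C#
Minor 7th (7th): E
Augmented 11th (11th): B#

F# A# C# E B#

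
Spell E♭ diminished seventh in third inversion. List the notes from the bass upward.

D-double-flat, E-flat, G-flat, B-double-flat

In root position, E♭ diminished seventh is E-flat–G-flat–B-double-flat–D-double-flat.
Third inversion puts the seventh (D-double-flat) in the bass.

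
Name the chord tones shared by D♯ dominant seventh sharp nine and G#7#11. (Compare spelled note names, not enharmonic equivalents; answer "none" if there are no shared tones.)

D♯ dominant seventh sharp nine = D#, F##, A#, C#, E##.
G#7#11 = G#, B#, D#, F#, C##.
Shared: D#.

D#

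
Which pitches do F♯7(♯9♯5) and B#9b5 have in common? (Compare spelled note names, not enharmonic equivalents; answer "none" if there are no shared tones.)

F#  A#  C##

F♯7(♯9♯5) = F#, A#, C##, E, G##.
B#9b5 = B#, D##, F#, A#, C##.
Shared: F#, A#, C##.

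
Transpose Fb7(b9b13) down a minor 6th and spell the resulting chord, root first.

A minor 6th down from F♭ is A♭, so the new chord is A♭ dominant seventh flat nine flat thirteen.
- root: A♭
- major 3rd: C
- perfect 5th: E♭
- minor 7th: G♭
- minor 9th: B𝄫
- minor 13th: F♭

A♭, C, E♭, G♭, B𝄫, F♭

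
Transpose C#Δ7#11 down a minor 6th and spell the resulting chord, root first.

E# G## B# D## A##

A minor 6th down from C# is E#, so the new chord is E# major seventh sharp eleven.
Root: E#
Major 3rd (3rd): G##
Perfect 5th (5th): B#
Major 7th (7th): D##
Augmented 11th (11th): A##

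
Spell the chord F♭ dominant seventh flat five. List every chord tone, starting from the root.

Fb – Ab – Cbb – Ebb

Root Fb, quality dominant seventh flat five:
Fb — root
Ab — major 3rd
Cbb — diminished 5th
Ebb — minor 7th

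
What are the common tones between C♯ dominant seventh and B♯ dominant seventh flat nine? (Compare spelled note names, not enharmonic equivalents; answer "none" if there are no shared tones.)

C♯ dominant seventh: C# E# G# B
B♯ dominant seventh flat nine: B# D## F## A# C#
Common to both → C#.

C#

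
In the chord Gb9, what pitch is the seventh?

Fb

Root of Gb9 = Gb. The 7th is a minor 7th: Gb up a minor 7th → Fb.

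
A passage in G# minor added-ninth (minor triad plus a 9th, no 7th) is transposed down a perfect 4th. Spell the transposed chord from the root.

D# – F# – A# – E#

G# down a perfect 4th → D#. New chord: D# minor added-ninth.
D# — root
F# — minor 3rd
A# — perfect 5th
E# — major 9th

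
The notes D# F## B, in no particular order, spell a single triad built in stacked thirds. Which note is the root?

B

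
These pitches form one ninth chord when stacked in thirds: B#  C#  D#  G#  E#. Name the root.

C#

Arranged so that each adjacent pair is a third by letter name: C# – E# – G# – B# – D#.
The bottom of that stack, C#, is the root (this is C# major ninth).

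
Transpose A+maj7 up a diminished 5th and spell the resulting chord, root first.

A up a diminished 5th → E♭. New chord: E♭ augmented major seventh.
Root: E♭
Major 3rd (3rd): G
Augmented 5th (5th): B
Major 7th (7th): D

E♭ – G – B – D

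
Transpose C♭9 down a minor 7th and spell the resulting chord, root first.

D♭ – F – A♭ – C♭ – E♭

C♭ down a minor 7th → D♭. New chord: D♭ dominant ninth.
- root: D♭
- major 3rd: F
- perfect 5th: A♭
- minor 7th: C♭
- major 9th: E♭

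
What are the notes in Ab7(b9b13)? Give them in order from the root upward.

Ab – C – Eb – Gb – Bbb – Fb

Ab7(b9b13): dominant seventh flat nine flat thirteen on Ab.
Root: Ab
Major 3rd (3rd): C
Perfect 5th (5th): Eb
Minor 7th (7th): Gb
Minor 9th (9th): Bbb
Minor 13th (13th): Fb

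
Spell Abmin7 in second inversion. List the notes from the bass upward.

In root position, Abmin7 is A♭–C♭–E♭–G♭.
Second inversion puts the fifth (E♭) in the bass.

E♭ G♭ A♭ C♭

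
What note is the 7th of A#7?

G#

Root of A#7 = A#. The 7th is a minor 7th: A# up a minor 7th → G#.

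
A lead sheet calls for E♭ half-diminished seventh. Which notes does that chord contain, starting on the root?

E♭ – G♭ – B𝄫 – D♭

E♭ half-diminished seventh: half-diminished seventh on E♭.
- root: E♭
- minor 3rd: G♭
- diminished 5th: B𝄫
- minor 7th: D♭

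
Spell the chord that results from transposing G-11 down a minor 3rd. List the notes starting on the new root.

E  G  B  D  F#  A

Transposed root: G → E (minor 3rd down). So we spell E minor eleventh:
- root: E
- minor 3rd: G
- perfect 5th: B
- minor 7th: D
- major 9th: F#
- perfect 11th: A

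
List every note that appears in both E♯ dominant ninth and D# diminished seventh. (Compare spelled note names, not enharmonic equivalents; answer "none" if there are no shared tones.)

E♯ dominant ninth = E-sharp, G-double-sharp, B-sharp, D-sharp, F-double-sharp.
D# diminished seventh = D-sharp, F-sharp, A, C.
Shared: D-sharp.

D-sharp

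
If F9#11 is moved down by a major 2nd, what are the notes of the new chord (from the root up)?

Transposed root: F → Eb (major 2nd down). So we spell Eb dominant ninth sharp eleven:
Eb — root
G — major 3rd
Bb — perfect 5th
Db — minor 7th
F — major 9th
A — augmented 11th

Eb G Bb Db F A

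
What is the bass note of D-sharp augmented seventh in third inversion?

C#

D-sharp augmented seventh in root position is D#–F##–A##–C#.
Third inversion places the seventh in the bass, which is C#.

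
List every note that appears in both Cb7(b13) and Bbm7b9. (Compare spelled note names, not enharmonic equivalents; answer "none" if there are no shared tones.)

C♭

Cb7(b13) = C♭, E♭, G♭, B𝄫, A𝄫.
Bbm7b9 = B♭, D♭, F, A♭, C♭.
Shared: C♭.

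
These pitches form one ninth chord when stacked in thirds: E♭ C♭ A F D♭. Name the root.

D♭

Arranged so that each adjacent pair is a third by letter name: D♭ – F – A – C♭ – E♭.
The bottom of that stack, D♭, is the root (this is D♭ dominant ninth sharp five).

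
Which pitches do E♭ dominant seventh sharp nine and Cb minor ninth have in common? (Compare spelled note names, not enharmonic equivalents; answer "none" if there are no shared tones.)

D-flat

E♭ dominant seventh sharp nine: E-flat G B-flat D-flat F-sharp
Cb minor ninth: C-flat E-double-flat G-flat B-double-flat D-flat
Common to both → D-flat.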